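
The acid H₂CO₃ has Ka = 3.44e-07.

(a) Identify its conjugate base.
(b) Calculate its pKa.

(a) The conjugate base is formed by removing one H⁺ from H₂CO₃, giving HCO₃⁻. (b) pKa = -log(Ka) = -log(3.44e-07) = 6.46.

Conjugate base: HCO₃⁻; pK_a = 6.46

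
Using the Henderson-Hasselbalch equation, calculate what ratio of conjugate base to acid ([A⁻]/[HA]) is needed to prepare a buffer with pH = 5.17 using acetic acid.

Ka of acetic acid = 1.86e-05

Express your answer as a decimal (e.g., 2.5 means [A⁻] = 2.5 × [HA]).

pKa = -log(1.86e-05) = 4.7305. pH = pKa + log([A⁻]/[HA]), so log([A⁻]/[HA]) = pH − pKa = 5.17 − 4.7305 = 0.4395. [A⁻]/[HA] = 10^(0.4395) = 2.75

[A⁻]/[HA] = 2.75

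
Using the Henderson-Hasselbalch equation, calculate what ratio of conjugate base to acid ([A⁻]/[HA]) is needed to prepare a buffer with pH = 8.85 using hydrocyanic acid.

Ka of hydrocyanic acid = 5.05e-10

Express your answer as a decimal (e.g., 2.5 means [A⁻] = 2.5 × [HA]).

pKa = -log(5.05e-10) = 9.2967. pH = pKa + log([A⁻]/[HA]), so log([A⁻]/[HA]) = pH − pKa = 8.85 − 9.2967 = -0.4467. [A⁻]/[HA] = 10^(-0.4467) = 0.358

[A⁻]/[HA] = 0.358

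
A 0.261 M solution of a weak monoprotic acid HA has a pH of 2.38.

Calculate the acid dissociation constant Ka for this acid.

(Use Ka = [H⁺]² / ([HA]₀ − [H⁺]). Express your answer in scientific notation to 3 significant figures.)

[H⁺] = 10^(−pH) = 10^(−2.38) = 4.169e-03 M. For HA ⇌ H⁺ + A⁻, Ka = [H⁺][A⁻]/[HA] = [H⁺]² / ([HA]₀ − [H⁺]) = (4.169e-03)² / (0.261 − 4.169e-03) = 6.77e-05.

K_a = 6.77e-05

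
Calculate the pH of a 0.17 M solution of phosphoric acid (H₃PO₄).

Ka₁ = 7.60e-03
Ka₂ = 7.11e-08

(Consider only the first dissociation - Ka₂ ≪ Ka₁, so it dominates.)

First dissociation dominates. From Ka₁ = [H⁺][HA⁻]/[H₂A], x² + Ka₁·x − Ka₁·C = 0 with C = 0.17 M and Ka₁ = 7.60e-03. Solving: [H⁺] = (−Ka₁ + √(Ka₁² + 4·Ka₁·C)) / 2 = 3.2345e-02 M. pH = -log(3.2345e-02) = 1.49.

pH = 1.49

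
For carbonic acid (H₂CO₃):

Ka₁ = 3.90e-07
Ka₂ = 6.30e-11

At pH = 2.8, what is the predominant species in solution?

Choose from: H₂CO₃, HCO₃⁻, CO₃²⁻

pKa₁ = 6.41, pKa₂ = 10.20. For a polyprotic acid the predominant species crosses at each pKa: below pKa_n the protonated form dominates, above it the deprotonated form does. At pH = 2.8, the predominant species is H₂CO₃.

H₂CO₃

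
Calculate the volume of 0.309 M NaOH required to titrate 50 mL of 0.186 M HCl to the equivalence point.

At equivalence: moles acid = moles base. moles HCl = 0.186 × 50/1000 = 0.0093 mol. V_base = moles / 0.309 × 1000 = 30.1 mL.

V_{base} = 30.1 mL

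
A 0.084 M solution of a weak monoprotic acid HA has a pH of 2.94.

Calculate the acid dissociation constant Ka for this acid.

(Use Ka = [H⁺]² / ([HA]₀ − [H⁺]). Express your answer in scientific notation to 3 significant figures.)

[H⁺] = 10^(−pH) = 10^(−2.94) = 1.148e-03 M. For HA ⇌ H⁺ + A⁻, Ka = [H⁺][A⁻]/[HA] = [H⁺]² / ([HA]₀ − [H⁺]) = (1.148e-03)² / (0.084 − 1.148e-03) = 1.59e-05.

K_a = 1.59e-05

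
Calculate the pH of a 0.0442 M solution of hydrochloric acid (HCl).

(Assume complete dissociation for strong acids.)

[H⁺] = 0.0442 M for strong acid. pH = -log[H⁺] = -log(0.0442)

pH = 1.35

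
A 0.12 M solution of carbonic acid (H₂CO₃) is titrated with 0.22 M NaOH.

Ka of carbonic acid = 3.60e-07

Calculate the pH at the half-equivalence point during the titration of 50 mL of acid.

At half-equivalence [HA] = [A⁻], so Henderson-Hasselbalch gives pH = pKa = -log(3.60e-07) = 6.44.

pH = pKa = 6.44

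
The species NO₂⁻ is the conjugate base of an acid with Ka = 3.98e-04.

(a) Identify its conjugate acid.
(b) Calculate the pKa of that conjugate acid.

(a) The conjugate acid is formed by adding one H⁺ to NO₂⁻, giving HNO₂. (b) pKa = -log(Ka) = -log(3.98e-04) = 3.40.

Conjugate acid: HNO₂; pK_a = 3.40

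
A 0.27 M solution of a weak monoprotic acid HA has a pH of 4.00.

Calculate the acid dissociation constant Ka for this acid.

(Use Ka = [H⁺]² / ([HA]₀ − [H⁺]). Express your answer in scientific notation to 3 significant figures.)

[H⁺] = 10^(−pH) = 10^(−4.00) = 1.000e-04 M. For HA ⇌ H⁺ + A⁻, Ka = [H⁺][A⁻]/[HA] = [H⁺]² / ([HA]₀ − [H⁺]) = (1.000e-04)² / (0.27 − 1.000e-04) = 3.71e-08.

K_a = 3.71e-08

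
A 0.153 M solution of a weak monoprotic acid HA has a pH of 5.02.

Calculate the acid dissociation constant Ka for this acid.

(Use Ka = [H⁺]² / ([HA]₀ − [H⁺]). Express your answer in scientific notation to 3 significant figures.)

[H⁺] = 10^(−pH) = 10^(−5.02) = 9.550e-06 M. For HA ⇌ H⁺ + A⁻, Ka = [H⁺][A⁻]/[HA] = [H⁺]² / ([HA]₀ − [H⁺]) = (9.550e-06)² / (0.153 − 9.550e-06) = 5.96e-10.

K_a = 5.96e-10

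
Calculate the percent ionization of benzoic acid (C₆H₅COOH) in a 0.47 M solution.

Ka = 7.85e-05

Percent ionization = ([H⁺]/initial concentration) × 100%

Using Ka equilibrium: x² + Ka×x - Ka×C = 0. Solving: [H⁺] = 6.0350e-03. Percent = (6.0350e-03/0.47) × 100

Percent ionization = 1.28%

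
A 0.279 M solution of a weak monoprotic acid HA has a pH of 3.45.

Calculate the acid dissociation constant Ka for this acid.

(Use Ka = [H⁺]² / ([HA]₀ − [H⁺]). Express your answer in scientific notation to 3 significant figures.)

[H⁺] = 10^(−pH) = 10^(−3.45) = 3.548e-04 M. For HA ⇌ H⁺ + A⁻, Ka = [H⁺][A⁻]/[HA] = [H⁺]² / ([HA]₀ − [H⁺]) = (3.548e-04)² / (0.279 − 3.548e-04) = 4.52e-07.

K_a = 4.52e-07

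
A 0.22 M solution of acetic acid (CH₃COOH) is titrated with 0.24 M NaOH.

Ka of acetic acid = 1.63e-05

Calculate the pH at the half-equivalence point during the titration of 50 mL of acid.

At half-equivalence [HA] = [A⁻], so Henderson-Hasselbalch gives pH = pKa = -log(1.63e-05) = 4.79.

pH = pKa = 4.79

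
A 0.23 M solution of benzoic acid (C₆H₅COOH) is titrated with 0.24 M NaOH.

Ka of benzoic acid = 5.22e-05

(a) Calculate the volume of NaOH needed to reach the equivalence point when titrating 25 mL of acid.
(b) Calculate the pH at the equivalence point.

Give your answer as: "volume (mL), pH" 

moles acid = 0.23 × 25/1000 = 0.00575 mol; V_base = moles/0.24 × 1000 = 24.0 mL. At equivalence only the conjugate base is present: [A⁻] = 0.00575/0.049 = 1.1745e-01 M. Kb = Kw/Ka = 1.92e-10; [OH⁻] = √(Kb × [A⁻]) = 4.7434e-06; pOH = 5.32; pH = 14 - pOH = 8.68.

V = 24.0 mL, pH = 8.68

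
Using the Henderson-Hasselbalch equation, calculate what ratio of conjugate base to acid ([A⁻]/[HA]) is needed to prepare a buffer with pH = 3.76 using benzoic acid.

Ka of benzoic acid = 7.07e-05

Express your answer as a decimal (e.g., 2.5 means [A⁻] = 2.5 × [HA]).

pKa = -log(7.07e-05) = 4.1506. pH = pKa + log([A⁻]/[HA]), so log([A⁻]/[HA]) = pH − pKa = 3.76 − 4.1506 = -0.3906. [A⁻]/[HA] = 10^(-0.3906) = 0.407

[A⁻]/[HA] = 0.407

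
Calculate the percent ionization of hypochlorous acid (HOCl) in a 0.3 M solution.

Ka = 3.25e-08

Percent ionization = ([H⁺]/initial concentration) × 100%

Using Ka equilibrium: x² + Ka×x - Ka×C = 0. Solving: [H⁺] = 9.8726e-05. Percent = (9.8726e-05/0.3) × 100

Percent ionization = 0.0329%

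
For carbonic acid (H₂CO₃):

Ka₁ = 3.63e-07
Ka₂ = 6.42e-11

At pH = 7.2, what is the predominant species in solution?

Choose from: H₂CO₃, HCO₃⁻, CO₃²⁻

pKa₁ = 6.44, pKa₂ = 10.19. For a polyprotic acid the predominant species crosses at each pKa: below pKa_n the protonated form dominates, above it the deprotonated form does. At pH = 7.2, the predominant species is HCO₃⁻.

HCO₃⁻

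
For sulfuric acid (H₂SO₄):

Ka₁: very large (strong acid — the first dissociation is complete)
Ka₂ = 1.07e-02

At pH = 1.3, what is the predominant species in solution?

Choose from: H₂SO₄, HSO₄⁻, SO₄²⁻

The first dissociation is complete, so H₂SO₄ itself is never the predominant species in water; pKa₂ = -log(1.07e-02) = 1.97. For a polyprotic acid the predominant species crosses at each pKa: below pKa_n the protonated form dominates, above it the deprotonated form does. At pH = 1.3, the predominant species is HSO₄⁻.

HSO₄⁻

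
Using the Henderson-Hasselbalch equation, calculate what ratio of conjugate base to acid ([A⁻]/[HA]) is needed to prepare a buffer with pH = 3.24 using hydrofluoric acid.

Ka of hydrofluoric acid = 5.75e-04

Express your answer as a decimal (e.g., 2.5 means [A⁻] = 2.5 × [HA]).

pKa = -log(5.75e-04) = 3.2403. pH = pKa + log([A⁻]/[HA]), so log([A⁻]/[HA]) = pH − pKa = 3.24 − 3.2403 = -0.0003. [A⁻]/[HA] = 10^(-0.0003) = 0.999

[A⁻]/[HA] = 0.999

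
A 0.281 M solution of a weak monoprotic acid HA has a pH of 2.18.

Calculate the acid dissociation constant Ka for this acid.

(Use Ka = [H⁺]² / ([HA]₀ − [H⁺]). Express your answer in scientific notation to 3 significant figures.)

[H⁺] = 10^(−pH) = 10^(−2.18) = 6.607e-03 M. For HA ⇌ H⁺ + A⁻, Ka = [H⁺][A⁻]/[HA] = [H⁺]² / ([HA]₀ − [H⁺]) = (6.607e-03)² / (0.281 − 6.607e-03) = 1.59e-04.

K_a = 1.59e-04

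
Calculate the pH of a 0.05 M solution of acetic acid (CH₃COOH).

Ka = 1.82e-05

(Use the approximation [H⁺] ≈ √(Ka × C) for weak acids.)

[H⁺] = √(Ka × C) = √(1.82e-05 × 0.05) = 9.5394e-04. pH = -log(9.5394e-04)

pH = 3.02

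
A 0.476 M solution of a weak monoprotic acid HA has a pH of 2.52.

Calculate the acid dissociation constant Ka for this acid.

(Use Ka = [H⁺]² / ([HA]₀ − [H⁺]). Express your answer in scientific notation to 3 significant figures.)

[H⁺] = 10^(−pH) = 10^(−2.52) = 3.020e-03 M. For HA ⇌ H⁺ + A⁻, Ka = [H⁺][A⁻]/[HA] = [H⁺]² / ([HA]₀ − [H⁺]) = (3.020e-03)² / (0.476 − 3.020e-03) = 1.93e-05.

K_a = 1.93e-05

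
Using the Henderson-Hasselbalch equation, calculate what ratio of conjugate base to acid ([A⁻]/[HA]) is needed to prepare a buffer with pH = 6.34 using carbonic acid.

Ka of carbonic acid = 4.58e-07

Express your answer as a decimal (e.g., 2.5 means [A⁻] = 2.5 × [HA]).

pKa = -log(4.58e-07) = 6.3391. pH = pKa + log([A⁻]/[HA]), so log([A⁻]/[HA]) = pH − pKa = 6.34 − 6.3391 = 0.0009. [A⁻]/[HA] = 10^(0.0009) = 1.00

[A⁻]/[HA] = 1.00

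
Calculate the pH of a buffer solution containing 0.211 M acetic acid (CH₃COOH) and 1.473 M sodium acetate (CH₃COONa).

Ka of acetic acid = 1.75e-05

pKa = -log(1.75e-05) = 4.76. pH = pKa + log([A⁻]/[HA]) = 4.76 + log(1.473/0.211)

pH = 5.60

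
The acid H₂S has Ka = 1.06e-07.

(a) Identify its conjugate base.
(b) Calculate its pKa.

(a) The conjugate base is formed by removing one H⁺ from H₂S, giving HS⁻. (b) pKa = -log(Ka) = -log(1.06e-07) = 6.97.

Conjugate base: HS⁻; pK_a = 6.97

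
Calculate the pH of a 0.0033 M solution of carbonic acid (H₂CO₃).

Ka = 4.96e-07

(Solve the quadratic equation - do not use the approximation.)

x² + Ka×x - Ka×C = 0. Using quadratic formula: [H⁺] = 4.0210e-05

pH = 4.40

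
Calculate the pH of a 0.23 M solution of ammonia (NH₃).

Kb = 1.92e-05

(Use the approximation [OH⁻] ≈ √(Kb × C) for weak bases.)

[OH⁻] = √(Kb × C) = √(1.92e-05 × 0.23) = 2.1014e-03. pOH = 2.68, pH = 14 - pOH

pH = 11.32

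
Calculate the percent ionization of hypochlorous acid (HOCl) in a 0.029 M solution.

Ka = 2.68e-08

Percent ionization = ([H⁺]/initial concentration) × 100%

Using Ka equilibrium: x² + Ka×x - Ka×C = 0. Solving: [H⁺] = 2.7865e-05. Percent = (2.7865e-05/0.029) × 100

Percent ionization = 0.0961%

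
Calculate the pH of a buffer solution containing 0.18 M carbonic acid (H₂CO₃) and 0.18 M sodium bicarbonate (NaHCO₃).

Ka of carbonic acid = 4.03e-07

pKa = -log(4.03e-07) = 6.39. pH = pKa + log([A⁻]/[HA]) = 6.39 + log(0.18/0.18)

pH = 6.39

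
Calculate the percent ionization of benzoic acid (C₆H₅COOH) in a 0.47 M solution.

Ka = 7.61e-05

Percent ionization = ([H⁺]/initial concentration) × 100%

Using Ka equilibrium: x² + Ka×x - Ka×C = 0. Solving: [H⁺] = 5.9426e-03. Percent = (5.9426e-03/0.47) × 100

Percent ionization = 1.26%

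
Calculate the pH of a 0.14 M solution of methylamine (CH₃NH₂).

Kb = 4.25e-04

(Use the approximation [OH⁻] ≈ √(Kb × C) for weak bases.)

[OH⁻] = √(Kb × C) = √(4.25e-04 × 0.14) = 7.7136e-03. pOH = 2.11, pH = 14 - pOH

pH = 11.89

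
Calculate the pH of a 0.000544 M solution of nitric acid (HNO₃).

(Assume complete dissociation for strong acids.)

[H⁺] = 0.000544 M for strong acid. pH = -log[H⁺] = -log(0.000544)

pH = 3.26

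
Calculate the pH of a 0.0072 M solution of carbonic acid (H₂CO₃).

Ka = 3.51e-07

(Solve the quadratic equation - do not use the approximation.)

x² + Ka×x - Ka×C = 0. Using quadratic formula: [H⁺] = 5.0096e-05

pH = 4.30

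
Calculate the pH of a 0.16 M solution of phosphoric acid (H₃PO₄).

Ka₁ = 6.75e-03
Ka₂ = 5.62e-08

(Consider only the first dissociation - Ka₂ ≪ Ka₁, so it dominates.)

First dissociation dominates. From Ka₁ = [H⁺][HA⁻]/[H₂A], x² + Ka₁·x − Ka₁·C = 0 with C = 0.16 M and Ka₁ = 6.75e-03. Solving: [H⁺] = (−Ka₁ + √(Ka₁² + 4·Ka₁·C)) / 2 = 2.9661e-02 M. pH = -log(2.9661e-02) = 1.53.

pH = 1.53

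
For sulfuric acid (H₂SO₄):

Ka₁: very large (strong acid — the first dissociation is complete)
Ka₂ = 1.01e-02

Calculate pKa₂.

pKa₂ = -log(Ka₂) = -log(1.01e-02) = 2.00.

pK_{a2} = 2.00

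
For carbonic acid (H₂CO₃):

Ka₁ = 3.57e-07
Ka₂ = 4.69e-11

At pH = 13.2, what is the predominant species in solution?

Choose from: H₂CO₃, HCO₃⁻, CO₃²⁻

pKa₁ = 6.45, pKa₂ = 10.33. For a polyprotic acid the predominant species crosses at each pKa: below pKa_n the protonated form dominates, above it the deprotonated form does. At pH = 13.2, the predominant species is CO₃²⁻.

CO₃²⁻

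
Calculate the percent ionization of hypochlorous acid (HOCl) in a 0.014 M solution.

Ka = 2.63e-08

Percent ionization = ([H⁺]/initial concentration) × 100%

Using Ka equilibrium: x² + Ka×x - Ka×C = 0. Solving: [H⁺] = 1.9175e-05. Percent = (1.9175e-05/0.014) × 100

Percent ionization = 0.137%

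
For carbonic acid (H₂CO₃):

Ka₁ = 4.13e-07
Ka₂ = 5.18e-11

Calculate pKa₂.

pKa₂ = -log(Ka₂) = -log(5.18e-11) = 10.29.

pK_{a2} = 10.29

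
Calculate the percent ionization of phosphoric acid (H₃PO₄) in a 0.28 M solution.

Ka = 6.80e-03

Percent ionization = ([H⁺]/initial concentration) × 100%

Using Ka equilibrium: x² + Ka×x - Ka×C = 0. Solving: [H⁺] = 4.0367e-02. Percent = (4.0367e-02/0.28) × 100

Percent ionization = 14.4%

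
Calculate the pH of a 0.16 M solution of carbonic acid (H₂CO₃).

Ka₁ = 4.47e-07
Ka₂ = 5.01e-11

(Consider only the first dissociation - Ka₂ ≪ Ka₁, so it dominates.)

First dissociation dominates. From Ka₁ = [H⁺][HA⁻]/[H₂A], x² + Ka₁·x − Ka₁·C = 0 with C = 0.16 M and Ka₁ = 4.47e-07. Solving: [H⁺] = (−Ka₁ + √(Ka₁² + 4·Ka₁·C)) / 2 = 2.6721e-04 M. pH = -log(2.6721e-04) = 3.57.

pH = 3.57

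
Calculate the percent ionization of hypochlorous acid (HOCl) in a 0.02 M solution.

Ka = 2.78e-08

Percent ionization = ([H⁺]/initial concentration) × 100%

Using Ka equilibrium: x² + Ka×x - Ka×C = 0. Solving: [H⁺] = 2.3566e-05. Percent = (2.3566e-05/0.02) × 100

Percent ionization = 0.118%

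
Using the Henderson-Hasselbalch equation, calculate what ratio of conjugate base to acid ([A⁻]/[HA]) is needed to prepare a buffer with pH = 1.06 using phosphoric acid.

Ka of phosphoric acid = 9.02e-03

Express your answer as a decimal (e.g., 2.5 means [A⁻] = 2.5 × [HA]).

pKa = -log(9.02e-03) = 2.0448. pH = pKa + log([A⁻]/[HA]), so log([A⁻]/[HA]) = pH − pKa = 1.06 − 2.0448 = -0.9848. [A⁻]/[HA] = 10^(-0.9848) = 0.104

[A⁻]/[HA] = 0.104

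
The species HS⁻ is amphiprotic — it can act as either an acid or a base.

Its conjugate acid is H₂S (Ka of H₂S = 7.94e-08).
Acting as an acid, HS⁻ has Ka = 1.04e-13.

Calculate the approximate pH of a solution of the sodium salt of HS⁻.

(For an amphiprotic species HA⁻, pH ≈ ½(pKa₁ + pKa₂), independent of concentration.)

pKa₁ = -log(7.94e-08) = 7.10; pKa₂ = -log(1.04e-13) = 12.98. For an amphiprotic species, pH ≈ ½(pKa₁ + pKa₂) = ½(7.10 + 12.98) = 10.04.

pH = 10.04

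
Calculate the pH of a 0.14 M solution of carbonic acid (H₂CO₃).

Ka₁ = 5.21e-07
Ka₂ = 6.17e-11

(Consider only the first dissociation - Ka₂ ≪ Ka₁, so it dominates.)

First dissociation dominates. From Ka₁ = [H⁺][HA⁻]/[H₂A], x² + Ka₁·x − Ka₁·C = 0 with C = 0.14 M and Ka₁ = 5.21e-07. Solving: [H⁺] = (−Ka₁ + √(Ka₁² + 4·Ka₁·C)) / 2 = 2.6981e-04 M. pH = -log(2.6981e-04) = 3.57.

pH = 3.57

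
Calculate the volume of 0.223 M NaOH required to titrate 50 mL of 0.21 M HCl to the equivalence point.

At equivalence: moles acid = moles base. moles HCl = 0.21 × 50/1000 = 0.0105 mol. V_base = moles / 0.223 × 1000 = 47.1 mL.

V_{base} = 47.1 mL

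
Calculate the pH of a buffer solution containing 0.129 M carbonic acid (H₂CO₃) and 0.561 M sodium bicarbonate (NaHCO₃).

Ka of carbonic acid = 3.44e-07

pKa = -log(3.44e-07) = 6.46. pH = pKa + log([A⁻]/[HA]) = 6.46 + log(0.561/0.129)

pH = 7.10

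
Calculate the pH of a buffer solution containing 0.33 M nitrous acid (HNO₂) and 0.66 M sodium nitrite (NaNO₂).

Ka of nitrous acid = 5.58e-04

pKa = -log(5.58e-04) = 3.25. pH = pKa + log([A⁻]/[HA]) = 3.25 + log(0.66/0.33)

pH = 3.55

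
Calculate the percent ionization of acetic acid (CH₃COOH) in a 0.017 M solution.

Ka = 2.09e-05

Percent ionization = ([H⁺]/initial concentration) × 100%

Using Ka equilibrium: x² + Ka×x - Ka×C = 0. Solving: [H⁺] = 5.8571e-04. Percent = (5.8571e-04/0.017) × 100

Percent ionization = 3.45%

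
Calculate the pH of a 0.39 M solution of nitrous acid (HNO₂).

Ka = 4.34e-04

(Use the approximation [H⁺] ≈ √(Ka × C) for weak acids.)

[H⁺] = √(Ka × C) = √(4.34e-04 × 0.39) = 1.3010e-02. pH = -log(1.3010e-02)

pH = 1.89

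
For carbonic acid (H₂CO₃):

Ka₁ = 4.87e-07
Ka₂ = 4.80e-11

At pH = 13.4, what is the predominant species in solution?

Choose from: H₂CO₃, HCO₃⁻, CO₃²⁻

pKa₁ = 6.31, pKa₂ = 10.32. For a polyprotic acid the predominant species crosses at each pKa: below pKa_n the protonated form dominates, above it the deprotonated form does. At pH = 13.4, the predominant species is CO₃²⁻.

CO₃²⁻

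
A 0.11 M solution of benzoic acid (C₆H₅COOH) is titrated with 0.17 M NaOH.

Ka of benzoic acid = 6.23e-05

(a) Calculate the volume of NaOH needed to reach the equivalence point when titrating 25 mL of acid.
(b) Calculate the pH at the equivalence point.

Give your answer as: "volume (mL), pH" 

moles acid = 0.11 × 25/1000 = 0.00275 mol; V_base = moles/0.17 × 1000 = 16.2 mL. At equivalence only the conjugate base is present: [A⁻] = 0.00275/0.041 = 6.6786e-02 M. Kb = Kw/Ka = 1.61e-10; [OH⁻] = √(Kb × [A⁻]) = 3.2741e-06; pOH = 5.48; pH = 14 - pOH = 8.52.

V = 16.2 mL, pH = 8.52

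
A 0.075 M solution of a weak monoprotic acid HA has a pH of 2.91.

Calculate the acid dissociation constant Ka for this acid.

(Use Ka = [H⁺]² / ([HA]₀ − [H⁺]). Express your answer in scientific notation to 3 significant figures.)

[H⁺] = 10^(−pH) = 10^(−2.91) = 1.230e-03 M. For HA ⇌ H⁺ + A⁻, Ka = [H⁺][A⁻]/[HA] = [H⁺]² / ([HA]₀ − [H⁺]) = (1.230e-03)² / (0.075 − 1.230e-03) = 2.05e-05.

K_a = 2.05e-05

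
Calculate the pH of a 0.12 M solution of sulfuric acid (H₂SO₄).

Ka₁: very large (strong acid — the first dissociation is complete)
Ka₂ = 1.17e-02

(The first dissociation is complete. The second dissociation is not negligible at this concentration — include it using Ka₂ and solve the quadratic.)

First dissociation is complete: [H⁺]₀ = [HSO₄⁻]₀ = C = 0.12 M. Second dissociation HSO₄⁻ ⇌ H⁺ + SO₄²⁻: let x = [SO₄²⁻]. Ka₂ = (C + x)·x / (C − x) = 1.17e-02 → x² + (C + Ka₂)·x − Ka₂·C = 0 → x² + 0.13170·x − 1.404e-03 = 0. x = (−0.13170 + √(0.13170² + 4 × 1.404e-03)) / 2 = 9.9143e-03 M. [H⁺] = C + x = 0.12 + 9.9143e-03 = 1.2991e-01 M. pH = -log(1.2991e-01) = 0.89.

pH = 0.89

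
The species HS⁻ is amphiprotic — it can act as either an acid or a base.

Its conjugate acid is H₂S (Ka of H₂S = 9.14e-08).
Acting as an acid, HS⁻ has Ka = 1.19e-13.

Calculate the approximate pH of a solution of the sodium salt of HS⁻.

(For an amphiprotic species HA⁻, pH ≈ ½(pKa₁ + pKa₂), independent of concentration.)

pKa₁ = -log(9.14e-08) = 7.04; pKa₂ = -log(1.19e-13) = 12.92. For an amphiprotic species, pH ≈ ½(pKa₁ + pKa₂) = ½(7.04 + 12.92) = 9.98.

pH = 9.98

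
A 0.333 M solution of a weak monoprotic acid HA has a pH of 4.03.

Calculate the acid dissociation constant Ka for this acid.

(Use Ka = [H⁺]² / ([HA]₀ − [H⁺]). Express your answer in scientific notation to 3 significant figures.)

[H⁺] = 10^(−pH) = 10^(−4.03) = 9.333e-05 M. For HA ⇌ H⁺ + A⁻, Ka = [H⁺][A⁻]/[HA] = [H⁺]² / ([HA]₀ − [H⁺]) = (9.333e-05)² / (0.333 − 9.333e-05) = 2.62e-08.

K_a = 2.62e-08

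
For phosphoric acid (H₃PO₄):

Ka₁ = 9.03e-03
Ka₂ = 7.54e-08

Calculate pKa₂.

pKa₂ = -log(Ka₂) = -log(7.54e-08) = 7.12.

pK_{a2} = 7.12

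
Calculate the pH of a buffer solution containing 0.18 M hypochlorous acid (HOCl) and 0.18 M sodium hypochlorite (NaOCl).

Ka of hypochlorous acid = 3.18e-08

pKa = -log(3.18e-08) = 7.50. pH = pKa + log([A⁻]/[HA]) = 7.50 + log(0.18/0.18)

pH = 7.50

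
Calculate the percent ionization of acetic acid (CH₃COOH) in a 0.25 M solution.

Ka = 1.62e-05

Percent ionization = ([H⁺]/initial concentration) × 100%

Using Ka equilibrium: x² + Ka×x - Ka×C = 0. Solving: [H⁺] = 2.0044e-03. Percent = (2.0044e-03/0.25) × 100

Percent ionization = 0.802%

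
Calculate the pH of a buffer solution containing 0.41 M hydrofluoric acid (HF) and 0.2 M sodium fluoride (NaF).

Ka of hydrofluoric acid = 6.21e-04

pKa = -log(6.21e-04) = 3.21. pH = pKa + log([A⁻]/[HA]) = 3.21 + log(0.2/0.41)

pH = 2.90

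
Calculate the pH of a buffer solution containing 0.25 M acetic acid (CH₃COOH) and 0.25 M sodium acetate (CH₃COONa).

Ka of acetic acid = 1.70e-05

pKa = -log(1.70e-05) = 4.77. pH = pKa + log([A⁻]/[HA]) = 4.77 + log(0.25/0.25)

pH = 4.77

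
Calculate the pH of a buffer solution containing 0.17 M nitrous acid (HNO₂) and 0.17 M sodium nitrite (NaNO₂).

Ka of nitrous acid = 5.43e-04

pKa = -log(5.43e-04) = 3.27. pH = pKa + log([A⁻]/[HA]) = 3.27 + log(0.17/0.17)

pH = 3.27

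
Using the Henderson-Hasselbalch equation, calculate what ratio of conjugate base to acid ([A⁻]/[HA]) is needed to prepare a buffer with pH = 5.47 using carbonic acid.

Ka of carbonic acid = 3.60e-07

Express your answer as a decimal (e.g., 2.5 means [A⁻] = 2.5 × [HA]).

pKa = -log(3.60e-07) = 6.4437. pH = pKa + log([A⁻]/[HA]), so log([A⁻]/[HA]) = pH − pKa = 5.47 − 6.4437 = -0.9737. [A⁻]/[HA] = 10^(-0.9737) = 0.106

[A⁻]/[HA] = 0.106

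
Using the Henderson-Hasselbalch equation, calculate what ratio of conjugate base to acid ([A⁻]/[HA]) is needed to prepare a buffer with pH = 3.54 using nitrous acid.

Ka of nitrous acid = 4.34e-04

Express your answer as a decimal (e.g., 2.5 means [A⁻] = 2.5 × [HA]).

pKa = -log(4.34e-04) = 3.3625. pH = pKa + log([A⁻]/[HA]), so log([A⁻]/[HA]) = pH − pKa = 3.54 − 3.3625 = 0.1775. [A⁻]/[HA] = 10^(0.1775) = 1.50

[A⁻]/[HA] = 1.50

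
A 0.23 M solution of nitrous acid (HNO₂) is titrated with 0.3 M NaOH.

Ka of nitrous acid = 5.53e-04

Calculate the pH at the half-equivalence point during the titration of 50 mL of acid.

At half-equivalence [HA] = [A⁻], so Henderson-Hasselbalch gives pH = pKa = -log(5.53e-04) = 3.26.

pH = pKa = 3.26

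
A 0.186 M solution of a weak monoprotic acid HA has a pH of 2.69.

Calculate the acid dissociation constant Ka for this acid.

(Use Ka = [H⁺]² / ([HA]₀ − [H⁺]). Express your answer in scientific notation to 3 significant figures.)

[H⁺] = 10^(−pH) = 10^(−2.69) = 2.042e-03 M. For HA ⇌ H⁺ + A⁻, Ka = [H⁺][A⁻]/[HA] = [H⁺]² / ([HA]₀ − [H⁺]) = (2.042e-03)² / (0.186 − 2.042e-03) = 2.27e-05.

K_a = 2.27e-05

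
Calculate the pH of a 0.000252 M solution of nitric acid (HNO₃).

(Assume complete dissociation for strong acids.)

[H⁺] = 0.000252 M for strong acid. pH = -log[H⁺] = -log(0.000252)

pH = 3.60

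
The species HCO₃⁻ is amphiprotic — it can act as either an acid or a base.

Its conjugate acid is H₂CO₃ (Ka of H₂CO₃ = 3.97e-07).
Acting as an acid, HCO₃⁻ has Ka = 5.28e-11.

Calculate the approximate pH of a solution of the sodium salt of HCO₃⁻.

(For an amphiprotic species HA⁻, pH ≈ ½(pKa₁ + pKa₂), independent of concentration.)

pKa₁ = -log(3.97e-07) = 6.40; pKa₂ = -log(5.28e-11) = 10.28. For an amphiprotic species, pH ≈ ½(pKa₁ + pKa₂) = ½(6.40 + 10.28) = 8.34.

pH = 8.34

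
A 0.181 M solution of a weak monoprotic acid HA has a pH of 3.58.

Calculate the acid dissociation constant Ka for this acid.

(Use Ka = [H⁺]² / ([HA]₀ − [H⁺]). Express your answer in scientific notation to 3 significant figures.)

[H⁺] = 10^(−pH) = 10^(−3.58) = 2.630e-04 M. For HA ⇌ H⁺ + A⁻, Ka = [H⁺][A⁻]/[HA] = [H⁺]² / ([HA]₀ − [H⁺]) = (2.630e-04)² / (0.181 − 2.630e-04) = 3.83e-07.

K_a = 3.83e-07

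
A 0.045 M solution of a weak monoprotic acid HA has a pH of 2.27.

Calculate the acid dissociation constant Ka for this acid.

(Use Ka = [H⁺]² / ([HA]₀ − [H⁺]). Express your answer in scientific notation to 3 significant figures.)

[H⁺] = 10^(−pH) = 10^(−2.27) = 5.370e-03 M. For HA ⇌ H⁺ + A⁻, Ka = [H⁺][A⁻]/[HA] = [H⁺]² / ([HA]₀ − [H⁺]) = (5.370e-03)² / (0.045 − 5.370e-03) = 7.28e-04.

K_a = 7.28e-04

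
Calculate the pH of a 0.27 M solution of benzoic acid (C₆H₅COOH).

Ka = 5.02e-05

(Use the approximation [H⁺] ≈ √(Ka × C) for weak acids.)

[H⁺] = √(Ka × C) = √(5.02e-05 × 0.27) = 3.6816e-03. pH = -log(3.6816e-03)

pH = 2.43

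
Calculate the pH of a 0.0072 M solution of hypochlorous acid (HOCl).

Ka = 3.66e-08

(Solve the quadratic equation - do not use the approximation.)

x² + Ka×x - Ka×C = 0. Using quadratic formula: [H⁺] = 1.6215e-05

pH = 4.79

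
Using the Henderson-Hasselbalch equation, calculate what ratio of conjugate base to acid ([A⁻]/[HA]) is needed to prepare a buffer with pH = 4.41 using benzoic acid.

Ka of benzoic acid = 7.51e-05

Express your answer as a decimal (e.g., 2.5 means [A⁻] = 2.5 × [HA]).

pKa = -log(7.51e-05) = 4.1244. pH = pKa + log([A⁻]/[HA]), so log([A⁻]/[HA]) = pH − pKa = 4.41 − 4.1244 = 0.2856. [A⁻]/[HA] = 10^(0.2856) = 1.93

[A⁻]/[HA] = 1.93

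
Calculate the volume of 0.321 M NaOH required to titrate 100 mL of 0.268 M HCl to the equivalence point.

At equivalence: moles acid = moles base. moles HCl = 0.268 × 100/1000 = 0.0268 mol. V_base = moles / 0.321 × 1000 = 83.5 mL.

V_{base} = 83.5 mL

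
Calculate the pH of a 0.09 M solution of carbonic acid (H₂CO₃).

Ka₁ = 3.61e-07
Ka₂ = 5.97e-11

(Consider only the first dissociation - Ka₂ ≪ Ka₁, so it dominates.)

First dissociation dominates. From Ka₁ = [H⁺][HA⁻]/[H₂A], x² + Ka₁·x − Ka₁·C = 0 with C = 0.09 M and Ka₁ = 3.61e-07. Solving: [H⁺] = (−Ka₁ + √(Ka₁² + 4·Ka₁·C)) / 2 = 1.8007e-04 M. pH = -log(1.8007e-04) = 3.74.

pH = 3.74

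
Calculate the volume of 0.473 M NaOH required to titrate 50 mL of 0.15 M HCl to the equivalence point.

At equivalence: moles acid = moles base. moles HCl = 0.15 × 50/1000 = 0.0075 mol. V_base = moles / 0.473 × 1000 = 15.9 mL.

V_{base} = 15.9 mL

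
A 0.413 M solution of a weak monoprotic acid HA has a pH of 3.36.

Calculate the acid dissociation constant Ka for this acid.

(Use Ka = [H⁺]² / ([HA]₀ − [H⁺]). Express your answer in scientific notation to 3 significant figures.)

[H⁺] = 10^(−pH) = 10^(−3.36) = 4.365e-04 M. For HA ⇌ H⁺ + A⁻, Ka = [H⁺][A⁻]/[HA] = [H⁺]² / ([HA]₀ − [H⁺]) = (4.365e-04)² / (0.413 − 4.365e-04) = 4.62e-07.

K_a = 4.62e-07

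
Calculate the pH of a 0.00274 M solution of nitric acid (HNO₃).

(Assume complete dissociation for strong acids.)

[H⁺] = 0.00274 M for strong acid. pH = -log[H⁺] = -log(0.00274)

pH = 2.56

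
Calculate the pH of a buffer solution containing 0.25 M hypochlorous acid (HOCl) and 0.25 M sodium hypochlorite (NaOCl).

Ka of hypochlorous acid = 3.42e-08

pKa = -log(3.42e-08) = 7.47. pH = pKa + log([A⁻]/[HA]) = 7.47 + log(0.25/0.25)

pH = 7.47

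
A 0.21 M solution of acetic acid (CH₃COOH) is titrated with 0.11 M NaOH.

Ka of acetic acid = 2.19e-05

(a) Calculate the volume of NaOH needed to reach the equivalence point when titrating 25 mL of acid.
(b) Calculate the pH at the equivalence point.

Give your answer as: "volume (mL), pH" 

moles acid = 0.21 × 25/1000 = 0.00525 mol; V_base = moles/0.11 × 1000 = 47.7 mL. At equivalence only the conjugate base is present: [A⁻] = 0.00525/0.073 = 7.2188e-02 M. Kb = Kw/Ka = 4.57e-10; [OH⁻] = √(Kb × [A⁻]) = 5.7413e-06; pOH = 5.24; pH = 14 - pOH = 8.76.

V = 47.7 mL, pH = 8.76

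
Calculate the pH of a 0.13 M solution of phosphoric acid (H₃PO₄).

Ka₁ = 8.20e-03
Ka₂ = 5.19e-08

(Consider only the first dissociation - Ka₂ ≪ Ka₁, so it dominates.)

First dissociation dominates. From Ka₁ = [H⁺][HA⁻]/[H₂A], x² + Ka₁·x − Ka₁·C = 0 with C = 0.13 M and Ka₁ = 8.20e-03. Solving: [H⁺] = (−Ka₁ + √(Ka₁² + 4·Ka₁·C)) / 2 = 2.8806e-02 M. pH = -log(2.8806e-02) = 1.54.

pH = 1.54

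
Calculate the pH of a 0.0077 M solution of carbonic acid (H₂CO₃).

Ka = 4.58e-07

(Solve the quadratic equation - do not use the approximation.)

x² + Ka×x - Ka×C = 0. Using quadratic formula: [H⁺] = 5.9157e-05

pH = 4.23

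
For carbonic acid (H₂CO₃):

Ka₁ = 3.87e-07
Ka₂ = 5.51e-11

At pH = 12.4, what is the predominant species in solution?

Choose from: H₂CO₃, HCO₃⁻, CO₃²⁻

pKa₁ = 6.41, pKa₂ = 10.26. For a polyprotic acid the predominant species crosses at each pKa: below pKa_n the protonated form dominates, above it the deprotonated form does. At pH = 12.4, the predominant species is CO₃²⁻.

CO₃²⁻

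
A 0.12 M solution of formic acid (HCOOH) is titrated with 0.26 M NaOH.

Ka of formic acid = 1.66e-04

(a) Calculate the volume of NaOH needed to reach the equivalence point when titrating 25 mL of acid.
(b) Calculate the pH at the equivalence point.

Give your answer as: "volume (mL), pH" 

moles acid = 0.12 × 25/1000 = 0.003 mol; V_base = moles/0.26 × 1000 = 11.5 mL. At equivalence only the conjugate base is present: [A⁻] = 0.003/0.037 = 8.2105e-02 M. Kb = Kw/Ka = 6.02e-11; [OH⁻] = √(Kb × [A⁻]) = 2.2240e-06; pOH = 5.65; pH = 14 - pOH = 8.35.

V = 11.5 mL, pH = 8.35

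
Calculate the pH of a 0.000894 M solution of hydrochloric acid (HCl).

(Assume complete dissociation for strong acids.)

[H⁺] = 0.000894 M for strong acid. pH = -log[H⁺] = -log(0.000894)

pH = 3.05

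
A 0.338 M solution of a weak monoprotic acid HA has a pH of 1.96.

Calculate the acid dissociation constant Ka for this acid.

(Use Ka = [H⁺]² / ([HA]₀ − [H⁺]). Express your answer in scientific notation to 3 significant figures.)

[H⁺] = 10^(−pH) = 10^(−1.96) = 1.096e-02 M. For HA ⇌ H⁺ + A⁻, Ka = [H⁺][A⁻]/[HA] = [H⁺]² / ([HA]₀ − [H⁺]) = (1.096e-02)² / (0.338 − 1.096e-02) = 3.68e-04.

K_a = 3.68e-04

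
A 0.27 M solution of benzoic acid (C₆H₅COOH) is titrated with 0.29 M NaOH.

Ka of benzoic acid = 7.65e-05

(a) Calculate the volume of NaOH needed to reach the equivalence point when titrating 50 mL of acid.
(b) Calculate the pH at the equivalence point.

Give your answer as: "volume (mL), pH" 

moles acid = 0.27 × 50/1000 = 0.0135 mol; V_base = moles/0.29 × 1000 = 46.6 mL. At equivalence only the conjugate base is present: [A⁻] = 0.0135/0.097 = 1.3982e-01 M. Kb = Kw/Ka = 1.31e-10; [OH⁻] = √(Kb × [A⁻]) = 4.2752e-06; pOH = 5.37; pH = 14 - pOH = 8.63.

V = 46.6 mL, pH = 8.63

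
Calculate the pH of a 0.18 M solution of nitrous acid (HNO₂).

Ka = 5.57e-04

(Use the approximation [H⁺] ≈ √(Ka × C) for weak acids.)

[H⁺] = √(Ka × C) = √(5.57e-04 × 0.18) = 1.0013e-02. pH = -log(1.0013e-02)

pH = 2.00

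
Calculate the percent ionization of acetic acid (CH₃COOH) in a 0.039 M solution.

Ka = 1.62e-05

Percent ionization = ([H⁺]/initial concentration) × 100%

Using Ka equilibrium: x² + Ka×x - Ka×C = 0. Solving: [H⁺] = 7.8680e-04. Percent = (7.8680e-04/0.039) × 100

Percent ionization = 2.02%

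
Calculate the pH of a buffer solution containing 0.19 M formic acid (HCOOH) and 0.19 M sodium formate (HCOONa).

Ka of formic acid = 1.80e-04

pKa = -log(1.80e-04) = 3.74. pH = pKa + log([A⁻]/[HA]) = 3.74 + log(0.19/0.19)

pH = 3.74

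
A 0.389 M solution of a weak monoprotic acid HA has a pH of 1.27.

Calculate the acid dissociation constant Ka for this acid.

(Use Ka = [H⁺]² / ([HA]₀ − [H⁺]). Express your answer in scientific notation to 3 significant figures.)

[H⁺] = 10^(−pH) = 10^(−1.27) = 5.370e-02 M. For HA ⇌ H⁺ + A⁻, Ka = [H⁺][A⁻]/[HA] = [H⁺]² / ([HA]₀ − [H⁺]) = (5.370e-02)² / (0.389 − 5.370e-02) = 8.60e-03.

K_a = 8.60e-03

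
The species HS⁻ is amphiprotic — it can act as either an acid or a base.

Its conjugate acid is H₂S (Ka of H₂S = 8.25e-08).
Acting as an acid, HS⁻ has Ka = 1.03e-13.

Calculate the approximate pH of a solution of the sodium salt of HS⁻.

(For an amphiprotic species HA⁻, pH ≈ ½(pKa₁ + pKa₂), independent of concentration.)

pKa₁ = -log(8.25e-08) = 7.08; pKa₂ = -log(1.03e-13) = 12.99. For an amphiprotic species, pH ≈ ½(pKa₁ + pKa₂) = ½(7.08 + 12.99) = 10.04.

pH = 10.04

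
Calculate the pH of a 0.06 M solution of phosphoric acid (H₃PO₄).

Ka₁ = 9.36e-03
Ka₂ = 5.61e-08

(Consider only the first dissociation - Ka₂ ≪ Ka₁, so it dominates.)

First dissociation dominates. From Ka₁ = [H⁺][HA⁻]/[H₂A], x² + Ka₁·x − Ka₁·C = 0 with C = 0.06 M and Ka₁ = 9.36e-03. Solving: [H⁺] = (−Ka₁ + √(Ka₁² + 4·Ka₁·C)) / 2 = 1.9476e-02 M. pH = -log(1.9476e-02) = 1.71.

pH = 1.71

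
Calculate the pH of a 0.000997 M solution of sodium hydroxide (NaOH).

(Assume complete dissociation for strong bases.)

[OH⁻] = 0.000997 M for strong base. pOH = -log[OH⁻] = 3.00, pH = 14 - pOH

pH = 11.00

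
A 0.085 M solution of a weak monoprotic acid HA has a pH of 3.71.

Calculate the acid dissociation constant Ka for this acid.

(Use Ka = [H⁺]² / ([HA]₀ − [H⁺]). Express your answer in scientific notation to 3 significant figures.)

[H⁺] = 10^(−pH) = 10^(−3.71) = 1.950e-04 M. For HA ⇌ H⁺ + A⁻, Ka = [H⁺][A⁻]/[HA] = [H⁺]² / ([HA]₀ − [H⁺]) = (1.950e-04)² / (0.085 − 1.950e-04) = 4.48e-07.

K_a = 4.48e-07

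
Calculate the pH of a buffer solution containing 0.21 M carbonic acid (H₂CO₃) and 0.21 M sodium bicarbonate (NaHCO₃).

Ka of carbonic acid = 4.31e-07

pKa = -log(4.31e-07) = 6.37. pH = pKa + log([A⁻]/[HA]) = 6.37 + log(0.21/0.21)

pH = 6.37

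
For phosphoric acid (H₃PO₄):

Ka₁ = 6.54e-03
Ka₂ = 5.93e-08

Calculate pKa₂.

pKa₂ = -log(Ka₂) = -log(5.93e-08) = 7.23.

pK_{a2} = 7.23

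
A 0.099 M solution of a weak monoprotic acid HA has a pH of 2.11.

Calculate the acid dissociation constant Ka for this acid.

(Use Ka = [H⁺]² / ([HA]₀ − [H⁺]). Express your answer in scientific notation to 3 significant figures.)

[H⁺] = 10^(−pH) = 10^(−2.11) = 7.762e-03 M. For HA ⇌ H⁺ + A⁻, Ka = [H⁺][A⁻]/[HA] = [H⁺]² / ([HA]₀ − [H⁺]) = (7.762e-03)² / (0.099 − 7.762e-03) = 6.60e-04.

K_a = 6.60e-04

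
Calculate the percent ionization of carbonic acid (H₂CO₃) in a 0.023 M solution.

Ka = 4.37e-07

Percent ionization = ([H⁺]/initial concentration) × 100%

Using Ka equilibrium: x² + Ka×x - Ka×C = 0. Solving: [H⁺] = 1.0004e-04. Percent = (1.0004e-04/0.023) × 100

Percent ionization = 0.435%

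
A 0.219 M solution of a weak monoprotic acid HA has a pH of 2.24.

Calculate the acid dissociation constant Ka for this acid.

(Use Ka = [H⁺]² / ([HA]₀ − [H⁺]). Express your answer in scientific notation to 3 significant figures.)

[H⁺] = 10^(−pH) = 10^(−2.24) = 5.754e-03 M. For HA ⇌ H⁺ + A⁻, Ka = [H⁺][A⁻]/[HA] = [H⁺]² / ([HA]₀ − [H⁺]) = (5.754e-03)² / (0.219 − 5.754e-03) = 1.55e-04.

K_a = 1.55e-04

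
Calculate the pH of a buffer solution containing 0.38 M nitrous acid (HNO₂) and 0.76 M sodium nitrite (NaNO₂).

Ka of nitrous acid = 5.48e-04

pKa = -log(5.48e-04) = 3.26. pH = pKa + log([A⁻]/[HA]) = 3.26 + log(0.76/0.38)

pH = 3.56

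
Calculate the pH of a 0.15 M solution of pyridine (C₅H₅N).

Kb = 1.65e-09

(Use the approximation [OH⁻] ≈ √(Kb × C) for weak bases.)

[OH⁻] = √(Kb × C) = √(1.65e-09 × 0.15) = 1.5732e-05. pOH = 4.80, pH = 14 - pOH

pH = 9.20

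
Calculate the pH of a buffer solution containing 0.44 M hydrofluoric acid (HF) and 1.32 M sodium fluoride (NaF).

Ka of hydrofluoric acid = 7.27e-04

pKa = -log(7.27e-04) = 3.14. pH = pKa + log([A⁻]/[HA]) = 3.14 + log(1.32/0.44)

pH = 3.62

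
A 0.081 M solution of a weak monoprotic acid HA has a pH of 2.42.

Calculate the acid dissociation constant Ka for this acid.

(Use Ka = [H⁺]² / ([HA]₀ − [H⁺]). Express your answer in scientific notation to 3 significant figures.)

[H⁺] = 10^(−pH) = 10^(−2.42) = 3.802e-03 M. For HA ⇌ H⁺ + A⁻, Ka = [H⁺][A⁻]/[HA] = [H⁺]² / ([HA]₀ − [H⁺]) = (3.802e-03)² / (0.081 − 3.802e-03) = 1.87e-04.

K_a = 1.87e-04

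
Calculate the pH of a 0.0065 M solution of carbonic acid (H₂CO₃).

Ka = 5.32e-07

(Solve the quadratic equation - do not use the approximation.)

x² + Ka×x - Ka×C = 0. Using quadratic formula: [H⁺] = 5.8539e-05

pH = 4.23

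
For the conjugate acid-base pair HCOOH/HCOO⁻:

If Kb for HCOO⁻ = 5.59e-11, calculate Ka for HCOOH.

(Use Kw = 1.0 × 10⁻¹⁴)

For a conjugate pair Ka × Kb = Kw, so Ka = Kw/Kb = 1.0 × 10⁻¹⁴ / 5.59e-11 = 1.79e-04.

K_a = 1.79e-04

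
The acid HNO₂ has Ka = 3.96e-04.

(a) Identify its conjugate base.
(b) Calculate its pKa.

(a) The conjugate base is formed by removing one H⁺ from HNO₂, giving NO₂⁻. (b) pKa = -log(Ka) = -log(3.96e-04) = 3.40.

Conjugate base: NO₂⁻; pK_a = 3.40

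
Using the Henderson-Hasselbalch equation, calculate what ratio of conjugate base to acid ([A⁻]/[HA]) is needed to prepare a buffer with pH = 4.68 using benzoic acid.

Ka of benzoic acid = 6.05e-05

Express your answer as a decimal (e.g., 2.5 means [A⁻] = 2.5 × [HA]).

pKa = -log(6.05e-05) = 4.2182. pH = pKa + log([A⁻]/[HA]), so log([A⁻]/[HA]) = pH − pKa = 4.68 − 4.2182 = 0.4618. [A⁻]/[HA] = 10^(0.4618) = 2.90

[A⁻]/[HA] = 2.90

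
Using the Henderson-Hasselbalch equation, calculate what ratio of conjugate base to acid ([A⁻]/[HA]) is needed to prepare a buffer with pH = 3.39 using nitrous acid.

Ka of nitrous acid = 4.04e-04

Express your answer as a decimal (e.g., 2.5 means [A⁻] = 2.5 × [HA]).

pKa = -log(4.04e-04) = 3.3936. pH = pKa + log([A⁻]/[HA]), so log([A⁻]/[HA]) = pH − pKa = 3.39 − 3.3936 = -0.0036. [A⁻]/[HA] = 10^(-0.0036) = 0.992

[A⁻]/[HA] = 0.992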